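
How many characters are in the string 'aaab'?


String: 'aaab'
Counting characters:
  'a' appears 3 time(s)
  'b' appears 1 time(s)
Total length = 3 + 1 = 4

4


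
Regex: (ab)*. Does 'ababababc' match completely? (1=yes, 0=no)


Pattern: (ab)*
String: 'ababababc'
Pattern requires: zero or more repetitions of 'ab'
Length 9 is odd -> cannot be (ab)* -> no match
Result: 0

0


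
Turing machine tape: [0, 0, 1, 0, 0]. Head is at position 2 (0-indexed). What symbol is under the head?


Tape: [0, 0, 1, 0, 0]
Positions: 0 1 2 3 4
Values:    0 0 1 0 0
Head at position 2
tape[2] = 1

1


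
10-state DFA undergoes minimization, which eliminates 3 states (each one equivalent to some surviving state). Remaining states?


Original DFA: 10 states
Redundant states removed: 3
Minimized states = original - removed
= 10 - 3
= 7

7


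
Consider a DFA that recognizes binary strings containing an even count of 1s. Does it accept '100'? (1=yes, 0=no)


DFA has 2 states: q_even (start, accept=yes) and q_odd
Processing string '100' character by character:
  Position 0: read '1', 1-count=1 -> q_odd
  Position 1: read '0', 1-count=1 -> q_odd (no change)
  Position 2: read '0', 1-count=1 -> q_odd (no change)
Final state: q_odd, total 1s = 1 (odd); the DFA requires an even count -> reject

0


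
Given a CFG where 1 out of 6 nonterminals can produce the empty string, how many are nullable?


Nonterminals: {S, A, B, C, D, E}
A nonterminal is nullable if it can derive epsilon
Counting nullable nonterminals: 1
Total nullable = 1

1


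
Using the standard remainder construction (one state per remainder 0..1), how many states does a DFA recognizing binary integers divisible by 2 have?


Divisibility by 2 is tracked via the remainder mod 2: 0, 1, ..., 1
The construction assigns one state to each remainder
Number of remainders = 2

2


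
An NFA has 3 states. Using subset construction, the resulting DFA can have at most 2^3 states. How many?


NFA has 3 states
Subset construction: each DFA state = subset of NFA states
Maximum subsets = 2^3
2^3 = 8

8


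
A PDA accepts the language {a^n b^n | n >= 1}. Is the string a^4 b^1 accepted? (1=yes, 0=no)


Language requires equal numbers of a's and b's
PDA pushes for each 'a', pops for each 'b'
Number of a's = 4
Number of b's = 1
4 != 1 -> Reject

0


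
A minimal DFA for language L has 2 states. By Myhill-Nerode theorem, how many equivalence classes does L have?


Myhill-Nerode theorem:
Number of equivalence classes = number of states in minimal DFA
Minimal DFA states = 2
Therefore equivalence classes = 2

2


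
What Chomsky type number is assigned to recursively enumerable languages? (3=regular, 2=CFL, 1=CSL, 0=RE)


Chomsky hierarchy levels:
  Type 3: Regular (DFA/NFA/regex)
  Type 2: Context-free (PDA)
  Type 1: Context-sensitive
  Type 0: Recursively enumerable (TM)
'recursively enumerable' corresponds to Type 0

0


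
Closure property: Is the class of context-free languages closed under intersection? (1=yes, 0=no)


CFL closure properties:
  Closed under: union, concatenation, Kleene star
  NOT closed under: intersection, complement
Operation 'intersection' is in not-closed list -> No (not closed)

0


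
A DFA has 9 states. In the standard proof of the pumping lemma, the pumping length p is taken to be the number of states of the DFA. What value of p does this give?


Pumping lemma for regular languages (standard proof):
Take p = |Q|, the number of DFA states.
Any string of length >= |Q| passes through |Q|+1 states while reading its first |Q| symbols,
so by pigeonhole some state repeats, giving the loop that can be pumped.
Here |Q| = 9
Therefore the proof uses p = 9

9


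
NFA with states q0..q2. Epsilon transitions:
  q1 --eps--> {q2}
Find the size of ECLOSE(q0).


Starting from q0
Initialize closure = {q0}
q0 has no outgoing epsilon transitions -> nothing to add
Final closure: {q0}
Size = 1

1


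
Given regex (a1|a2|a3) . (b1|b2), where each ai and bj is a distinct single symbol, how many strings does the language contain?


First group: 3 alternatives
Second group: 2 alternatives
Concatenation: each choice from group 1 pairs with each from group 2
Total = 3 x 2 = 6

6


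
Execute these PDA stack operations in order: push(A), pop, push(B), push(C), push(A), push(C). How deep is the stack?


Tracing stack operations:
  push(A) -> stack = [A], depth=1
  pop -> removed A, stack = [], depth=0
  push(B) -> stack = [B], depth=1
  push(C) -> stack = [B,C], depth=2
  push(A) -> stack = [B,C,A], depth=3
  push(C) -> stack = [B,C,A,C], depth=4
Final depth = 4

4


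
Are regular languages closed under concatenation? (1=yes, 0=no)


Regular languages are closed under:
- Union (DFA product construction)
- Intersection (DFA product construction)
- Complement (swap accept/reject states)
- Concatenation (NFA construction)
- Kleene star (NFA construction)
concatenation is in this list
Therefore: closed

1


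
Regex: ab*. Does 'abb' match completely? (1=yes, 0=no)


Pattern: ab*
String: 'abb'
Pattern requires: exactly one 'a' followed by zero or more 'b's
First char is 'a' -> OK
Rest 'bb': all b's? Yes
Result: 1

1


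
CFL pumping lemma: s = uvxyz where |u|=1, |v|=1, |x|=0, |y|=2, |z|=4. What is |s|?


|s| = |u| + |v| + |x| + |y| + |z|
= 1 + 1 + 0 + 2 + 4
= 2 + 0 + 6
= 2 + 6
= 8

8


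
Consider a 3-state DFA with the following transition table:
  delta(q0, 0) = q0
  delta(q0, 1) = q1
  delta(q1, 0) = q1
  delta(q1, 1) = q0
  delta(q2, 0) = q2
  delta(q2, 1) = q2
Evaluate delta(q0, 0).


Looking up transition function:
delta(q0, 0) in the table
Row: q0, Column: 0
Result: q0

q0


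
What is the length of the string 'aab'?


String: 'aab'
Counting characters:
  'a' appears 2 time(s)
  'b' appears 1 time(s)
Total length = 2 + 1 = 3

3


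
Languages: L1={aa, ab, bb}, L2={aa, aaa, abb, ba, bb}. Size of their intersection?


L1 = {aa, ab, bb}
L2 = {aa, aaa, abb, ba, bb}
Checking each string in L1 against L2:
  'aa': in L2? Yes
  'ab': in L2? No
  'bb': in L2? Yes
Intersection = {aa, bb}
|L1 ∩ L2| = 2

2


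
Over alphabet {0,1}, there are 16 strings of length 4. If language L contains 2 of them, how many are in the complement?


Alphabet: {0,1}
String length: 4
Total strings of length 4 = 2^4 = 16
Strings in L = 2
Complement = total - |L|
= 16 - 2
= 14

14


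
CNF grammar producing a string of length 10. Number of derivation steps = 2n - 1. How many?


Chomsky Normal Form derivation:
String length n = 10
Each step either:
  - Splits a nonterminal into two (n-1 such steps)
  - Converts a nonterminal to terminal (n such steps)
Total = (n-1) + n = 2n - 1
= 2(10) - 1
= 20 - 1
= 19

19


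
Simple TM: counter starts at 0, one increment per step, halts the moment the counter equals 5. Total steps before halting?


Counter starts at 0. Counting sequence:
  Step 1: counter = 1
  Step 2: counter = 2
  Step 3: counter = 3
  Step 4: counter = 4
  Step 5: counter = 5
Counter reached 5 -> halt
Total steps = 5

5


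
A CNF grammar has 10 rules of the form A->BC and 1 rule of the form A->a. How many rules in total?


CNF allows two rule forms:
  A -> BC (binary): 10 rules
  A -> a (terminal): 1 rule
Total = 10 + 1 = 11

11


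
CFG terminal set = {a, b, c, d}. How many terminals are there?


Terminal symbols: a, b, c, d
Counting each: a (#1), b (#2), c (#3), d (#4)
Total = 4

4


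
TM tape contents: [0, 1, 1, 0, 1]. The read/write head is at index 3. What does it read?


Tape: [0, 1, 1, 0, 1]
Positions: 0 1 2 3 4
Values:    0 1 1 0 1
Head at position 3
tape[3] = 0

0


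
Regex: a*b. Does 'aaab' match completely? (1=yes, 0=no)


Pattern: a*b
String: 'aaab'
Pattern requires: zero or more 'a's followed by exactly one 'b'
Found 3 leading 'a's
Remaining: 'b'
Remaining is exactly 'b' -> match
Result: 1

1


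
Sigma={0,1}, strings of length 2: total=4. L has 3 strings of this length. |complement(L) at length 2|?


Alphabet: {0,1}
String length: 2
Total strings of length 2 = 2^2 = 4
Strings in L = 3
Complement = total - |L|
= 4 - 3
= 1

1


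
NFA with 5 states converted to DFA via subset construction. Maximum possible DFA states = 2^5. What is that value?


NFA has 5 states
Subset construction: each DFA state = subset of NFA states
Maximum subsets = 2^5
2^5 = 32

32


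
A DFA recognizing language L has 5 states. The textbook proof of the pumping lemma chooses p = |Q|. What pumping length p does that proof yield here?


Pumping lemma for regular languages (standard proof):
Take p = |Q|, the number of DFA states.
Any string of length >= |Q| passes through |Q|+1 states while reading its first |Q| symbols,
so by pigeonhole some state repeats, giving the loop that can be pumped.
Here |Q| = 5
Therefore the proof uses p = 5

5


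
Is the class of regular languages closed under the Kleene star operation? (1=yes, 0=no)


Regular languages are closed under:
- Union (DFA product construction)
- Intersection (DFA product construction)
- Complement (swap accept/reject states)
- Concatenation (NFA construction)
- Kleene star (NFA construction)
Kleene star is in this list
Therefore: closed

1


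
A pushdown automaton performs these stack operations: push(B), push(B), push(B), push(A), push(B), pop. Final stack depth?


Tracing stack operations:
  push(B) -> stack = [B], depth=1
  push(B) -> stack = [B,B], depth=2
  push(B) -> stack = [B,B,B], depth=3
  push(A) -> stack = [B,B,B,A], depth=4
  push(B) -> stack = [B,B,B,A,B], depth=5
  pop -> removed B, stack = [B,B,B,A], depth=4
Final depth = 4

4


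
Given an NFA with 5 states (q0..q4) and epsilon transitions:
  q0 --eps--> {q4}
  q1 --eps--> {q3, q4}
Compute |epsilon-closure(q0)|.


Starting from q0
Initialize closure = {q0}
Follow epsilon from q0 -> add q4
Final closure: {q0, q4}
Size = 2

2


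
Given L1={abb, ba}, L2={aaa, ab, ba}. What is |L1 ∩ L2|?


L1 = {abb, ba}
L2 = {aaa, ab, ba}
Checking each string in L1 against L2:
  'abb': in L2? No
  'ba': in L2? Yes
Intersection = {ba}
|L1 ∩ L2| = 1

1


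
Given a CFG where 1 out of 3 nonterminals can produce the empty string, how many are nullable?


Nonterminals: {S, A, B}
A nonterminal is nullable if it can derive epsilon
Counting nullable nonterminals: 1
Total nullable = 1

1


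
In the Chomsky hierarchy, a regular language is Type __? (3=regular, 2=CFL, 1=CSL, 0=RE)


Chomsky hierarchy levels:
  Type 3: Regular (DFA/NFA/regex)
  Type 2: Context-free (PDA)
  Type 1: Context-sensitive
  Type 0: Recursively enumerable (TM)
'regular' corresponds to Type 3

3


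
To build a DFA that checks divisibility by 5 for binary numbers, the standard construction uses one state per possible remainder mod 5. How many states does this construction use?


Divisibility by 5 is tracked via the remainder mod 5: 0, 1, ..., 4
The construction assigns one state to each remainder
Number of remainders = 5

5


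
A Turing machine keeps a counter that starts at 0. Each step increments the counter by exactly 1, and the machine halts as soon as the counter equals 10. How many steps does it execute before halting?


Counter starts at 0. Counting sequence:
  Step 1: counter = 1
  Step 2: counter = 2
  Step 3: counter = 3
  Step 4: counter = 4
  Step 5: counter = 5
  Step 6: counter = 6
  ...
  Step 10: counter = 10
Counter reached 10 -> halt
Total steps = 10

10


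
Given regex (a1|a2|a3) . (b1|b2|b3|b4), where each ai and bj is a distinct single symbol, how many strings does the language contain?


First group: 3 alternatives
Second group: 4 alternatives
Concatenation: each choice from group 1 pairs with each from group 2
Total = 3 x 4 = 12

12


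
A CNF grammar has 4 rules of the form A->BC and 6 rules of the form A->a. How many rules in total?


CNF allows two rule forms:
  A -> BC (binary): 4 rules
  A -> a (terminal): 6 rules
Total = 4 + 6 = 10

10


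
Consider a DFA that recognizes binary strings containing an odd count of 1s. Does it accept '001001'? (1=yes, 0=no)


DFA has 2 states: q_even (start, accept=no) and q_odd
Processing string '001001' character by character:
  Position 0: read '0', 1-count=0 -> q_even (no change)
  Position 1: read '0', 1-count=0 -> q_even (no change)
  Position 2: read '1', 1-count=1 -> q_odd
  Position 3: read '0', 1-count=1 -> q_odd (no change)
  Position 4: read '0', 1-count=1 -> q_odd (no change)
  Position 5: read '1', 1-count=2 -> q_even
Final state: q_even, total 1s = 2 (even); the DFA requires an odd count -> reject

0


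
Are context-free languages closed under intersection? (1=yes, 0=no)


CFL closure properties:
  Closed under: union, concatenation, Kleene star
  NOT closed under: intersection, complement
Operation 'intersection' is in not-closed list -> No (not closed)

0


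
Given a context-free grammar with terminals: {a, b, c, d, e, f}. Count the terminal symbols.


Terminal symbols: a, b, c, d, e, f
Counting each: a (#1), b (#2), c (#3), d (#4), e (#5), f (#6)
Total = 6

6


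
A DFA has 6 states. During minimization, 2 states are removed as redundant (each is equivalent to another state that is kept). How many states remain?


Original DFA: 6 states
Redundant states removed: 2
Minimized states = original - removed
= 6 - 2
= 4

4


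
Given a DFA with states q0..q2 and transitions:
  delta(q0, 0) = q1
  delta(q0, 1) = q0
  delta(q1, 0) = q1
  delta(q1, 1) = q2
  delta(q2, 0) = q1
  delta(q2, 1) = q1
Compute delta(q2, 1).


Looking up transition function:
delta(q2, 1) in the table
Row: q2, Column: 1
Result: q1

q1


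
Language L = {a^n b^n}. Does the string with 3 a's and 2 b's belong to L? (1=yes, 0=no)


Language requires equal numbers of a's and b's
PDA pushes for each 'a', pops for each 'b'
Number of a's = 3
Number of b's = 2
3 != 2 -> Reject

0


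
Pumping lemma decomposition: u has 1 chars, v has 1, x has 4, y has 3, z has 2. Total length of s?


|s| = |u| + |v| + |x| + |y| + |z|
= 1 + 1 + 4 + 3 + 2
= 2 + 4 + 5
= 6 + 5
= 11

11


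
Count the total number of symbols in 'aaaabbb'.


String: 'aaaabbb'
Counting characters:
  'a' appears 4 time(s)
  'b' appears 3 time(s)
Total length = 4 + 3 = 7

7


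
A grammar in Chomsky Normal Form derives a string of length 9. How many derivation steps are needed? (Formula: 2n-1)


Chomsky Normal Form derivation:
String length n = 9
Each step either:
  - Splits a nonterminal into two (n-1 such steps)
  - Converts a nonterminal to terminal (n such steps)
Total = (n-1) + n = 2n - 1
= 2(9) - 1
= 18 - 1
= 17

17


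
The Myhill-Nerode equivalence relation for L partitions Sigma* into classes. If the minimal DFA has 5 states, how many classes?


Myhill-Nerode theorem:
Number of equivalence classes = number of states in minimal DFA
Minimal DFA states = 5
Therefore equivalence classes = 5

5


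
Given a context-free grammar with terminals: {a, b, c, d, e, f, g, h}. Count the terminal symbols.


Terminal symbols: a, b, c, d, e, f, g, h
Counting each: a (#1), b (#2), c (#3), d (#4), e (#5), f (#6), g (#7), h (#8)
Total = 8

8


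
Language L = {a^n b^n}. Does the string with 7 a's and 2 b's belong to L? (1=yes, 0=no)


Language requires equal numbers of a's and b's
PDA pushes for each 'a', pops for each 'b'
Number of a's = 7
Number of b's = 2
7 != 2 -> Reject

0


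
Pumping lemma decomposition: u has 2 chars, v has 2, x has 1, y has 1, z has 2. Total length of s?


|s| = |u| + |v| + |x| + |y| + |z|
= 2 + 2 + 1 + 1 + 2
= 4 + 1 + 3
= 5 + 3
= 8

8


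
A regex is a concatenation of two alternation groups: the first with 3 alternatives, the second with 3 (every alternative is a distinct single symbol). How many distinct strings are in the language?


First group: 3 alternatives
Second group: 3 alternatives
Concatenation: each choice from group 1 pairs with each from group 2
Total = 3 x 3 = 9

9


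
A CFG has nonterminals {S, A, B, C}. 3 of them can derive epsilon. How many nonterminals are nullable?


Nonterminals: {S, A, B, C}
A nonterminal is nullable if it can derive epsilon
Counting nullable nonterminals: 3
Total nullable = 3

3


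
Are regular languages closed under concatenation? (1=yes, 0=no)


Regular languages are closed under all standard operations:
- Union: Yes (product construction)
- Intersection: Yes (product construction)
- Complement: Yes (swap accept/reject)
- Concatenation: Yes (NFA construction)
Operation: concatenation -> Closed

1


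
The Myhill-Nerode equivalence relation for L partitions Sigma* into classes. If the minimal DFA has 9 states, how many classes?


Myhill-Nerode theorem:
Number of equivalence classes = number of states in minimal DFA
Minimal DFA states = 9
Therefore equivalence classes = 9

9


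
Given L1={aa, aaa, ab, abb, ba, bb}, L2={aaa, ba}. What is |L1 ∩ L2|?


L1 = {aa, aaa, ab, abb, ba, bb}
L2 = {aaa, ba}
Checking each string in L1 against L2:
  'aa': in L2? No
  'aaa': in L2? Yes
  'ab': in L2? No
  'abb': in L2? No
  'ba': in L2? Yes
  'bb': in L2? No
Intersection = {aaa, ba}
|L1 ∩ L2| = 2

2


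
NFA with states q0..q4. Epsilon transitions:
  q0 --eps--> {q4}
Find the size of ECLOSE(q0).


Starting from q0
Initialize closure = {q0}
Follow epsilon from q0 -> add q4
Final closure: {q0, q4}
Size = 2

2


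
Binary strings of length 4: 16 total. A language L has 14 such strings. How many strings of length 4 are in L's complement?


Alphabet: {0,1}
String length: 4
Total strings of length 4 = 2^4 = 16
Strings in L = 14
Complement = total - |L|
= 16 - 14
= 2

2


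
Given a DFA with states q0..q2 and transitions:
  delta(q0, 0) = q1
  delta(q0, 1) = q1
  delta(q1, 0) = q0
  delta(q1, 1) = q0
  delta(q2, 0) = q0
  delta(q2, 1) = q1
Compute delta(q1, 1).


Looking up transition function:
delta(q1, 1) in the table
Row: q1, Column: 1
Result: q0

q0


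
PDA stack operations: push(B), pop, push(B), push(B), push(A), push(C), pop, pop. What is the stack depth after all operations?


Tracing stack operations:
  push(B) -> stack = [B], depth=1
  pop -> removed B, stack = [], depth=0
  push(B) -> stack = [B], depth=1
  push(B) -> stack = [B,B], depth=2
  push(A) -> stack = [B,B,A], depth=3
  push(C) -> stack = [B,B,A,C], depth=4
  pop -> removed C, stack = [B,B,A], depth=3
  pop -> removed A, stack = [B,B], depth=2
Final depth = 2

2


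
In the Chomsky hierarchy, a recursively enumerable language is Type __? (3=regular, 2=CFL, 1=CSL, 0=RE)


Chomsky hierarchy levels:
  Type 3: Regular (DFA/NFA/regex)
  Type 2: Context-free (PDA)
  Type 1: Context-sensitive
  Type 0: Recursively enumerable (TM)
'recursively enumerable' corresponds to Type 0

0


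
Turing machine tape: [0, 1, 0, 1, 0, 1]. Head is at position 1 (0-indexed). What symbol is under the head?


Tape: [0, 1, 0, 1, 0, 1]
Positions: 0 1 2 3 4 5
Values:    0 1 0 1 0 1
Head at position 1
tape[1] = 1

1


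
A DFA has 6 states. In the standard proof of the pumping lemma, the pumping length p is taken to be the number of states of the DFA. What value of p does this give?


Pumping lemma for regular languages (standard proof):
Take p = |Q|, the number of DFA states.
Any string of length >= |Q| passes through |Q|+1 states while reading its first |Q| symbols,
so by pigeonhole some state repeats, giving the loop that can be pumped.
Here |Q| = 6
Therefore the proof uses p = 6

6


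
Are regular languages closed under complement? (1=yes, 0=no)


Regular languages are closed under:
- Union (DFA product construction)
- Intersection (DFA product construction)
- Complement (swap accept/reject states)
- Concatenation (NFA construction)
- Kleene star (NFA construction)
complement is in this list
Therefore: closed

1


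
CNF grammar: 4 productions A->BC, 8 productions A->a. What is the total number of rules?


CNF allows two rule forms:
  A -> BC (binary): 4 rules
  A -> a (terminal): 8 rules
Total = 4 + 8 = 12

12


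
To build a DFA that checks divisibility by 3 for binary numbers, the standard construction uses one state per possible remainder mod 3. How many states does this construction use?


Divisibility by 3 is tracked via the remainder mod 3: 0, 1, ..., 2
The construction assigns one state to each remainder
Number of remainders = 3

3


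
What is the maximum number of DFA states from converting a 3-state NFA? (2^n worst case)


NFA has 3 states
Subset construction: each DFA state = subset of NFA states
Maximum subsets = 2^3
2^3 = 8

8


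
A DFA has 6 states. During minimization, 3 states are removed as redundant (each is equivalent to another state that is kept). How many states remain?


Original DFA: 6 states
Redundant states removed: 3
Minimized states = original - removed
= 6 - 3
= 3

3


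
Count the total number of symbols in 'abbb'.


String: 'abbb'
Counting characters:
  'a' appears 1 time(s)
  'b' appears 3 time(s)
Total length = 1 + 3 = 4

4


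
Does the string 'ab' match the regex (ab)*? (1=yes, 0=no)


Pattern: (ab)*
String: 'ab'
Pattern requires: zero or more repetitions of 'ab'
Pairs: ['ab']
All pairs are 'ab'? Yes
Result: 1

1


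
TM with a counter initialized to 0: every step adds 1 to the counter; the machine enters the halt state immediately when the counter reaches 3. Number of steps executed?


Counter starts at 0. Counting sequence:
  Step 1: counter = 1
  Step 2: counter = 2
  Step 3: counter = 3
Counter reached 3 -> halt
Total steps = 3

3


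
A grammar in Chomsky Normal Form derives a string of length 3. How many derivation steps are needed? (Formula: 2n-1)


Chomsky Normal Form derivation:
String length n = 3
Each step either:
  - Splits a nonterminal into two (n-1 such steps)
  - Converts a nonterminal to terminal (n such steps)
Total = (n-1) + n = 2n - 1
= 2(3) - 1
= 6 - 1
= 5

5


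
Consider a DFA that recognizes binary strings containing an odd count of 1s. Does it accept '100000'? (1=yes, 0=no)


DFA has 2 states: q_even (start, accept=no) and q_odd
Processing string '100000' character by character:
  Position 0: read '1', 1-count=1 -> q_odd
  Position 1: read '0', 1-count=1 -> q_odd (no change)
  Position 2: read '0', 1-count=1 -> q_odd (no change)
  Position 3: read '0', 1-count=1 -> q_odd (no change)
  Position 4: read '0', 1-count=1 -> q_odd (no change)
  Position 5: read '0', 1-count=1 -> q_odd (no change)
Final state: q_odd, total 1s = 1 (odd); the DFA requires an odd count -> accept

1


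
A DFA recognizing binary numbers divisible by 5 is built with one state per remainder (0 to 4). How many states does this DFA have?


Divisibility by 5 is tracked via the remainder mod 5: 0, 1, ..., 4
The construction assigns one state to each remainder
Number of remainders = 5

5


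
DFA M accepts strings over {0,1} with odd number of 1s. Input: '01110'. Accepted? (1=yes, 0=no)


DFA has 2 states: q_even (start, accept=no) and q_odd
Processing string '01110' character by character:
  Position 0: read '0', 1-count=0 -> q_even (no change)
  Position 1: read '1', 1-count=1 -> q_odd
  Position 2: read '1', 1-count=2 -> q_even
  Position 3: read '1', 1-count=3 -> q_odd
  Position 4: read '0', 1-count=3 -> q_odd (no change)
Final state: q_odd, total 1s = 3 (odd); the DFA requires an odd count -> accept

1


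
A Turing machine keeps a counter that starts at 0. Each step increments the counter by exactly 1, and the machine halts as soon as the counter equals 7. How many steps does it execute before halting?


Counter starts at 0. Counting sequence:
  Step 1: counter = 1
  Step 2: counter = 2
  Step 3: counter = 3
  Step 4: counter = 4
  Step 5: counter = 5
  Step 6: counter = 6
  Step 7: counter = 7
Counter reached 7 -> halt
Total steps = 7

7


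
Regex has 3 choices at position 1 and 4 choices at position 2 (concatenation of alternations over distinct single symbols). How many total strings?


First group: 3 alternatives
Second group: 4 alternatives
Concatenation: each choice from group 1 pairs with each from group 2
Total = 3 x 4 = 12

12


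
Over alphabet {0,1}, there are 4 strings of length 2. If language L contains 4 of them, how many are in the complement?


Alphabet: {0,1}
String length: 2
Total strings of length 2 = 2^2 = 4
Strings in L = 4
Complement = total - |L|
= 4 - 4
= 0

0


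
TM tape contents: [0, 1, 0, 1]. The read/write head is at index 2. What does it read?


Tape: [0, 1, 0, 1]
Positions: 0 1 2 3
Values:    0 1 0 1
Head at position 2
tape[2] = 0

0


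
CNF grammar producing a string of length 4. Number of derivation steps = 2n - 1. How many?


Chomsky Normal Form derivation:
String length n = 4
Each step either:
  - Splits a nonterminal into two (n-1 such steps)
  - Converts a nonterminal to terminal (n such steps)
Total = (n-1) + n = 2n - 1
= 2(4) - 1
= 8 - 1
= 7

7


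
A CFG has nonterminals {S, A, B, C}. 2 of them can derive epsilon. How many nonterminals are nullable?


Nonterminals: {S, A, B, C}
A nonterminal is nullable if it can derive epsilon
Counting nullable nonterminals: 2
Total nullable = 2

2


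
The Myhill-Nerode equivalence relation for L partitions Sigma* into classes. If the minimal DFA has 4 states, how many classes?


Myhill-Nerode theorem:
Number of equivalence classes = number of states in minimal DFA
Minimal DFA states = 4
Therefore equivalence classes = 4

4


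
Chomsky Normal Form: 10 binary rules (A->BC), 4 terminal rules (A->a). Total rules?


CNF allows two rule forms:
  A -> BC (binary): 10 rules
  A -> a (terminal): 4 rules
Total = 10 + 4 = 14

14


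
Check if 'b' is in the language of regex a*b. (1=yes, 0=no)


Pattern: a*b
String: 'b'
Pattern requires: zero or more 'a's followed by exactly one 'b'
Found 0 leading 'a's
Remaining: 'b'
Remaining is exactly 'b' -> match
Result: 1

1


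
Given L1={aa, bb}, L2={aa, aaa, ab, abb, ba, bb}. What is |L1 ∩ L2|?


L1 = {aa, bb}
L2 = {aa, aaa, ab, abb, ba, bb}
Checking each string in L1 against L2:
  'aa': in L2? Yes
  'bb': in L2? Yes
Intersection = {aa, bb}
|L1 ∩ L2| = 2

2


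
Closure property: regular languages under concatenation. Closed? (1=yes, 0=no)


Regular languages are closed under:
- Union (DFA product construction)
- Intersection (DFA product construction)
- Complement (swap accept/reject states)
- Concatenation (NFA construction)
- Kleene star (NFA construction)
concatenation is in this list
Therefore: closed

1


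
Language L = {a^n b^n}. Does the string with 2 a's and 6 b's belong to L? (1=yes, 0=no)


Language requires equal numbers of a's and b's
PDA pushes for each 'a', pops for each 'b'
Number of a's = 2
Number of b's = 6
2 != 6 -> Reject

0


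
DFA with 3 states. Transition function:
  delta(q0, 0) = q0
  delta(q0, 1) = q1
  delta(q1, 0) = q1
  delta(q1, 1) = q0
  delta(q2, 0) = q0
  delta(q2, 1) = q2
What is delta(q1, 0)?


Looking up transition function:
delta(q1, 0) in the table
Row: q1, Column: 0
Result: q1

q1


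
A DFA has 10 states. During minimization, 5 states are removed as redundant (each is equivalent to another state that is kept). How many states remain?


Original DFA: 10 states
Redundant states removed: 5
Minimized states = original - removed
= 10 - 5
= 5

5


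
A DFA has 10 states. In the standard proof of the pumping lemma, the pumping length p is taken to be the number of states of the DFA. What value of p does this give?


Pumping lemma for regular languages (standard proof):
Take p = |Q|, the number of DFA states.
Any string of length >= |Q| passes through |Q|+1 states while reading its first |Q| symbols,
so by pigeonhole some state repeats, giving the loop that can be pumped.
Here |Q| = 10
Therefore the proof uses p = 10

10


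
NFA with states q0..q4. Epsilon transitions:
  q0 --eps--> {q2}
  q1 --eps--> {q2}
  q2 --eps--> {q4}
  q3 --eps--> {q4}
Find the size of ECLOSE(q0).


Starting from q0
Initialize closure = {q0}
Follow epsilon from q0 -> add q2
Follow epsilon from q2 -> add q4
Final closure: {q0, q2, q4}
Size = 3

3


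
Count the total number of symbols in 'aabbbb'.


String: 'aabbbb'
Counting characters:
  'a' appears 2 time(s)
  'b' appears 4 time(s)
Total length = 2 + 4 = 6

6


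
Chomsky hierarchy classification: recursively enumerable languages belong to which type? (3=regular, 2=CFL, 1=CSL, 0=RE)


Chomsky hierarchy levels:
  Type 3: Regular (DFA/NFA/regex)
  Type 2: Context-free (PDA)
  Type 1: Context-sensitive
  Type 0: Recursively enumerable (TM)
'recursively enumerable' corresponds to Type 0

0


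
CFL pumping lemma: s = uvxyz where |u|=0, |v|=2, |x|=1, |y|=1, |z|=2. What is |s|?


|s| = |u| + |v| + |x| + |y| + |z|
= 0 + 2 + 1 + 1 + 2
= 2 + 1 + 3
= 3 + 3
= 6

6


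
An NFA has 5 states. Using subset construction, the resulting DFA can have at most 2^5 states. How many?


NFA has 5 states
Subset construction: each DFA state = subset of NFA states
Maximum subsets = 2^5
2^5 = 32

32


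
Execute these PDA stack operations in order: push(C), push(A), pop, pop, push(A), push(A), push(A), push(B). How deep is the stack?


Tracing stack operations:
  push(C) -> stack = [C], depth=1
  push(A) -> stack = [C,A], depth=2
  pop -> removed A, stack = [C], depth=1
  pop -> removed C, stack = [], depth=0
  push(A) -> stack = [A], depth=1
  push(A) -> stack = [A,A], depth=2
  push(A) -> stack = [A,A,A], depth=3
  push(B) -> stack = [A,A,A,B], depth=4
Final depth = 4

4


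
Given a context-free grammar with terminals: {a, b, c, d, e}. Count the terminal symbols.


Terminal symbols: a, b, c, d, e
Counting each: a (#1), b (#2), c (#3), d (#4), e (#5)
Total = 5

5


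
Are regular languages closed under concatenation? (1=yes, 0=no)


Regular languages are closed under all standard operations:
- Union: Yes (product construction)
- Intersection: Yes (product construction)
- Complement: Yes (swap accept/reject)
- Concatenation: Yes (NFA construction)
Operation: concatenation -> Closed

1


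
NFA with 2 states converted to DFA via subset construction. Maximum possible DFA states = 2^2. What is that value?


NFA has 2 states
Subset construction: each DFA state = subset of NFA states
Maximum subsets = 2^2
2^2 = 4

4


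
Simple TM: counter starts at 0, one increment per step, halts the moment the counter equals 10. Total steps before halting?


Counter starts at 0. Counting sequence:
  Step 1: counter = 1
  Step 2: counter = 2
  Step 3: counter = 3
  Step 4: counter = 4
  Step 5: counter = 5
  Step 6: counter = 6
  ...
  Step 10: counter = 10
Counter reached 10 -> halt
Total steps = 10

10


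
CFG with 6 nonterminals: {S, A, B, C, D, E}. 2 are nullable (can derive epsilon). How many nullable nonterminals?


Nonterminals: {S, A, B, C, D, E}
A nonterminal is nullable if it can derive epsilon
Counting nullable nonterminals: 2
Total nullable = 2

2


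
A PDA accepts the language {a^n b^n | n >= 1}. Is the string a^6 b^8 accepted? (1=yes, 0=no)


Language requires equal numbers of a's and b's
PDA pushes for each 'a', pops for each 'b'
Number of a's = 6
Number of b's = 8
6 != 8 -> Reject

0


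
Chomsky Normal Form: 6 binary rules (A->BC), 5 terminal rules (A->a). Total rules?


CNF allows two rule forms:
  A -> BC (binary): 6 rules
  A -> a (terminal): 5 rules
Total = 6 + 5 = 11

11


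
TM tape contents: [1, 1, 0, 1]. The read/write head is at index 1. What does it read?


Tape: [1, 1, 0, 1]
Positions: 0 1 2 3
Values:    1 1 0 1
Head at position 1
tape[1] = 1

1


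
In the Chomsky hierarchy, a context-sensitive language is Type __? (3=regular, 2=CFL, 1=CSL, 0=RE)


Chomsky hierarchy levels:
  Type 3: Regular (DFA/NFA/regex)
  Type 2: Context-free (PDA)
  Type 1: Context-sensitive
  Type 0: Recursively enumerable (TM)
'context-sensitive' corresponds to Type 1

1


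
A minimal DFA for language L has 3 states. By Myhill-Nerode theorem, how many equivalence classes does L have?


Myhill-Nerode theorem:
Number of equivalence classes = number of states in minimal DFA
Minimal DFA states = 3
Therefore equivalence classes = 3

3


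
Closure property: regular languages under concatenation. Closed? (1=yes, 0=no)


Regular languages are closed under:
- Union (DFA product construction)
- Intersection (DFA product construction)
- Complement (swap accept/reject states)
- Concatenation (NFA construction)
- Kleene star (NFA construction)
concatenation is in this list
Therefore: closed

1


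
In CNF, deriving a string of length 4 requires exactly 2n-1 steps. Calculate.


Chomsky Normal Form derivation:
String length n = 4
Each step either:
  - Splits a nonterminal into two (n-1 such steps)
  - Converts a nonterminal to terminal (n such steps)
Total = (n-1) + n = 2n - 1
= 2(4) - 1
= 8 - 1
= 7

7


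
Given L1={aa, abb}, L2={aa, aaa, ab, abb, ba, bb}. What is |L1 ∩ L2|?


L1 = {aa, abb}
L2 = {aa, aaa, ab, abb, ba, bb}
Checking each string in L1 against L2:
  'aa': in L2? Yes
  'abb': in L2? Yes
Intersection = {aa, abb}
|L1 ∩ L2| = 2

2


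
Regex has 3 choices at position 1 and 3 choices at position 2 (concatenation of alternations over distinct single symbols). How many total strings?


First group: 3 alternatives
Second group: 3 alternatives
Concatenation: each choice from group 1 pairs with each from group 2
Total = 3 x 3 = 9

9


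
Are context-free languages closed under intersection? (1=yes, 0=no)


CFL closure properties:
  Closed under: union, concatenation, Kleene star
  NOT closed under: intersection, complement
Operation 'intersection' is in not-closed list -> No (not closed)

0


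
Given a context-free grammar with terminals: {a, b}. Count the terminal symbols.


Terminal symbols: a, b
Counting each: a (#1), b (#2)
Total = 2

2


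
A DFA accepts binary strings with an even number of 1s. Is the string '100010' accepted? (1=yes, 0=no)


DFA has 2 states: q_even (start, accept=yes) and q_odd
Processing string '100010' character by character:
  Position 0: read '1', 1-count=1 -> q_odd
  Position 1: read '0', 1-count=1 -> q_odd (no change)
  Position 2: read '0', 1-count=1 -> q_odd (no change)
  Position 3: read '0', 1-count=1 -> q_odd (no change)
  Position 4: read '1', 1-count=2 -> q_even
  Position 5: read '0', 1-count=2 -> q_even (no change)
Final state: q_even, total 1s = 2 (even); the DFA requires an even count -> accept

1


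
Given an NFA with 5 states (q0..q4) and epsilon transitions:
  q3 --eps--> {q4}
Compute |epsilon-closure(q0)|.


Starting from q0
Initialize closure = {q0}
q0 has no outgoing epsilon transitions -> nothing to add
Final closure: {q0}
Size = 1

1


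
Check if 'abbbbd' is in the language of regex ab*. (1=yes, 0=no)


Pattern: ab*
String: 'abbbbd'
Pattern requires: exactly one 'a' followed by zero or more 'b's
First char is 'a' -> OK
Rest 'bbbbd': all b's? No
Result: 0

0


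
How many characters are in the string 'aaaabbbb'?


String: 'aaaabbbb'
Counting characters:
  'a' appears 4 time(s)
  'b' appears 4 time(s)
Total length = 4 + 4 = 8

8


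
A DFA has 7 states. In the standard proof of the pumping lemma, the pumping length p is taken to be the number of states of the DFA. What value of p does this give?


Pumping lemma for regular languages (standard proof):
Take p = |Q|, the number of DFA states.
Any string of length >= |Q| passes through |Q|+1 states while reading its first |Q| symbols,
so by pigeonhole some state repeats, giving the loop that can be pumped.
Here |Q| = 7
Therefore the proof uses p = 7

7


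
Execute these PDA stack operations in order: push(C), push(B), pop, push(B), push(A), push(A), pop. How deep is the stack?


Tracing stack operations:
  push(C) -> stack = [C], depth=1
  push(B) -> stack = [C,B], depth=2
  pop -> removed B, stack = [C], depth=1
  push(B) -> stack = [C,B], depth=2
  push(A) -> stack = [C,B,A], depth=3
  push(A) -> stack = [C,B,A,A], depth=4
  pop -> removed A, stack = [C,B,A], depth=3
Final depth = 3

3


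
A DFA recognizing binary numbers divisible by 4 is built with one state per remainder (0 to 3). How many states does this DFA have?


Divisibility by 4 is tracked via the remainder mod 4: 0, 1, ..., 3
The construction assigns one state to each remainder
Number of remainders = 4

4


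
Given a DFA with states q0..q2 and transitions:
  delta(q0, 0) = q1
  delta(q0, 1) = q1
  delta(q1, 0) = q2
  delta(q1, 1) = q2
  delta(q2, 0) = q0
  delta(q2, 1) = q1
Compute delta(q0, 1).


Looking up transition function:
delta(q0, 1) in the table
Row: q0, Column: 1
Result: q1

q1


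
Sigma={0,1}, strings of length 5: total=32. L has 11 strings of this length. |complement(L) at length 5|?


Alphabet: {0,1}
String length: 5
Total strings of length 5 = 2^5 = 32
Strings in L = 11
Complement = total - |L|
= 32 - 11
= 21

21


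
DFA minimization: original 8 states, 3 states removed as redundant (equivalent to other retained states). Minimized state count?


Original DFA: 8 states
Redundant states removed: 3
Minimized states = original - removed
= 8 - 3
= 5

5


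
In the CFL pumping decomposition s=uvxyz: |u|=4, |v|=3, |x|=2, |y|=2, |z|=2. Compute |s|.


|s| = |u| + |v| + |x| + |y| + |z|
= 4 + 3 + 2 + 2 + 2
= 7 + 2 + 4
= 9 + 4
= 13

13


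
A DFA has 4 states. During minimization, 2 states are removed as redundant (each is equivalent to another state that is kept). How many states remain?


Original DFA: 4 states
Redundant states removed: 2
Minimized states = original - removed
= 4 - 2
= 2

2


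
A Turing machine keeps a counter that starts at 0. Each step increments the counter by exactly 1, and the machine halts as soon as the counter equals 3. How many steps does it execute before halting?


Counter starts at 0. Counting sequence:
  Step 1: counter = 1
  Step 2: counter = 2
  Step 3: counter = 3
Counter reached 3 -> halt
Total steps = 3

3


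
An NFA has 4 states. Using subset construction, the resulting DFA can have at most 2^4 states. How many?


NFA has 4 states
Subset construction: each DFA state = subset of NFA states
Maximum subsets = 2^4
2^4 = 16

16


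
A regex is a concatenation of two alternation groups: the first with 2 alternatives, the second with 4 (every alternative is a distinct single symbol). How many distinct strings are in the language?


First group: 2 alternatives
Second group: 4 alternatives
Concatenation: each choice from group 1 pairs with each from group 2
Total = 2 x 4 = 8

8


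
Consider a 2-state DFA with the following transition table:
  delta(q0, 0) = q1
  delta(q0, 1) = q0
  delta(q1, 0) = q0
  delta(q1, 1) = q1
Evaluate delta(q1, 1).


Looking up transition function:
delta(q1, 1) in the table
Row: q1, Column: 1
Result: q1

q1


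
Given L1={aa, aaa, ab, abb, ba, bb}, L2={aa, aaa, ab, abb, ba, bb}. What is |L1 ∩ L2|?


L1 = {aa, aaa, ab, abb, ba, bb}
L2 = {aa, aaa, ab, abb, ba, bb}
Checking each string in L1 against L2:
  'aa': in L2? Yes
  'aaa': in L2? Yes
  'ab': in L2? Yes
  'abb': in L2? Yes
  'ba': in L2? Yes
  'bb': in L2? Yes
Intersection = {aa, aaa, ab, abb, ba, bb}
|L1 ∩ L2| = 6

6


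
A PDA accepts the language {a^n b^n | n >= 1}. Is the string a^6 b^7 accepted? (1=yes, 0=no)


Language requires equal numbers of a's and b's
PDA pushes for each 'a', pops for each 'b'
Number of a's = 6
Number of b's = 7
6 != 7 -> Reject

0


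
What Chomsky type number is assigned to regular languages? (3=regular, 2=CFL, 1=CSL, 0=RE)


Chomsky hierarchy levels:
  Type 3: Regular (DFA/NFA/regex)
  Type 2: Context-free (PDA)
  Type 1: Context-sensitive
  Type 0: Recursively enumerable (TM)
'regular' corresponds to Type 3

3


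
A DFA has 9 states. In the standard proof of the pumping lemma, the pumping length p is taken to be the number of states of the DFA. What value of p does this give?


Pumping lemma for regular languages (standard proof):
Take p = |Q|, the number of DFA states.
Any string of length >= |Q| passes through |Q|+1 states while reading its first |Q| symbols,
so by pigeonhole some state repeats, giving the loop that can be pumped.
Here |Q| = 9
Therefore the proof uses p = 9

9
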